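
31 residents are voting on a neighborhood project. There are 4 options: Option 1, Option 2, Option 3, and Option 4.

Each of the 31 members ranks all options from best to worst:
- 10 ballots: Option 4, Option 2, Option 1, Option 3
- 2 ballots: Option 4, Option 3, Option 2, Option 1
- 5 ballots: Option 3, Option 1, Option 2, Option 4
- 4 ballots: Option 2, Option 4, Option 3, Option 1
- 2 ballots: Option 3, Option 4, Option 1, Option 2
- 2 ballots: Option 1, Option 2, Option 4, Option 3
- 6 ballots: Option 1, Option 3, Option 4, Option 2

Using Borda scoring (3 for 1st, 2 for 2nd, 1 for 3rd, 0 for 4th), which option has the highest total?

Option 1: 10×1 + 2×0 + 5×2 + 4×0 + 2×1 + 2×3 + 6×3 = 46
Option 2: 10×2 + 2×1 + 5×1 + 4×3 + 2×0 + 2×2 + 6×0 = 43
Option 3: 10×0 + 2×2 + 5×3 + 4×1 + 2×3 + 2×0 + 6×2 = 41
Option 4: 10×3 + 2×3 + 5×0 + 4×2 + 2×2 + 2×1 + 6×1 = 56

Option 4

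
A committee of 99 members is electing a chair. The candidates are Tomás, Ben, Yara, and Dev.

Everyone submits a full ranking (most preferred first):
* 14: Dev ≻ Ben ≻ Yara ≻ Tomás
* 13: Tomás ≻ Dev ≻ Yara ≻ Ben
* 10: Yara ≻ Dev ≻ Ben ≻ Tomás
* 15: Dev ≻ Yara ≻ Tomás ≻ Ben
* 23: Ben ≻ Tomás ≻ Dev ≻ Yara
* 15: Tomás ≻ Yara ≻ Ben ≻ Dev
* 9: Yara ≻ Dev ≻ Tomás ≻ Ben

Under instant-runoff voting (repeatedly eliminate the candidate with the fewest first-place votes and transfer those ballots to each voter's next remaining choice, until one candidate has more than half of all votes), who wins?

Round 1: Tomás 28, Ben 23, Yara 19, Dev 29. Yara eliminated.
Round 2: Tomás 28, Ben 23, Dev 48. Ben eliminated.
Round 3: Tomás 51, Dev 48. Tomás has a majority (≥50).

Tomás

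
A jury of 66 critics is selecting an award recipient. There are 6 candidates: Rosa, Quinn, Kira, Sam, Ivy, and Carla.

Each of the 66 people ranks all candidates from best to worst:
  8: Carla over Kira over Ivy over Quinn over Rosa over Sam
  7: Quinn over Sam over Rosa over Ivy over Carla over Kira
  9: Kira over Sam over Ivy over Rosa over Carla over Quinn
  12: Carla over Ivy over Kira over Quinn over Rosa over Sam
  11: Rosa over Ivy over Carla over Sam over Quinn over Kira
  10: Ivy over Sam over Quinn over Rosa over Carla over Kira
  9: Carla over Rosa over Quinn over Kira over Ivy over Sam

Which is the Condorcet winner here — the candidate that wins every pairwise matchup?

Ivy vs Rosa: 39–27
Ivy vs Quinn: 50–16
Ivy vs Kira: 40–26
Ivy vs Sam: 50–16
Ivy vs Carla: 37–29
Ivy beats every other candidate.

Ivy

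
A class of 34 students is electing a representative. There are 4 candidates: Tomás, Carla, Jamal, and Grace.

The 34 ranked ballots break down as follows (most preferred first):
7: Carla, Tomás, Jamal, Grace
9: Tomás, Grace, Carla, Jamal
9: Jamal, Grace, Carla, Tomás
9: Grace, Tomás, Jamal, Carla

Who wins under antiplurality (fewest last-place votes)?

Grace

Last-place votes: Tomás 9, Carla 9, Jamal 9, Grace 7.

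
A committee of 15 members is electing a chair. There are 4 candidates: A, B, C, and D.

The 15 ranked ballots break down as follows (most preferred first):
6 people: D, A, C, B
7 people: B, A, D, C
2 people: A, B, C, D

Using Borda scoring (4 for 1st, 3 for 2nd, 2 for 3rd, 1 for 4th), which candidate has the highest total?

A

A: 6×3 + 7×3 + 2×4 = 47
B: 6×1 + 7×4 + 2×3 = 40
C: 6×2 + 7×1 + 2×2 = 23
D: 6×4 + 7×2 + 2×1 = 40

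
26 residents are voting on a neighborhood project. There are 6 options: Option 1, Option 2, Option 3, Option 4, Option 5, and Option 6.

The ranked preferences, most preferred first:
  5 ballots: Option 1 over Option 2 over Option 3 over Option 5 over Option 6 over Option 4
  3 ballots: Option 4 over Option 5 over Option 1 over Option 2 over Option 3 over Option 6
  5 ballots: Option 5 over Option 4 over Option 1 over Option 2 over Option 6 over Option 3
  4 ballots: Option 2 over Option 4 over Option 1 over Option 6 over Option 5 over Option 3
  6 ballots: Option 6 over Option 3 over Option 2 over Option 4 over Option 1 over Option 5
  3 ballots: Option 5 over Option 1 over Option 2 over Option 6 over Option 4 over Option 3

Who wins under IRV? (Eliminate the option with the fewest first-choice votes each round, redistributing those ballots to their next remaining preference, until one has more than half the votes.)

Option 1

Round 1: Option 1 5, Option 2 4, Option 3 0, Option 4 3, Option 5 8, Option 6 6. Option 3 eliminated.
Round 2: Option 1 5, Option 2 4, Option 4 3, Option 5 8, Option 6 6. Option 4 eliminated.
Round 3: Option 1 5, Option 2 4, Option 5 11, Option 6 6. Option 2 eliminated.
Round 4: Option 1 9, Option 5 11, Option 6 6. Option 6 eliminated.
Round 5: Option 1 15, Option 5 11. Option 1 has a majority (≥14).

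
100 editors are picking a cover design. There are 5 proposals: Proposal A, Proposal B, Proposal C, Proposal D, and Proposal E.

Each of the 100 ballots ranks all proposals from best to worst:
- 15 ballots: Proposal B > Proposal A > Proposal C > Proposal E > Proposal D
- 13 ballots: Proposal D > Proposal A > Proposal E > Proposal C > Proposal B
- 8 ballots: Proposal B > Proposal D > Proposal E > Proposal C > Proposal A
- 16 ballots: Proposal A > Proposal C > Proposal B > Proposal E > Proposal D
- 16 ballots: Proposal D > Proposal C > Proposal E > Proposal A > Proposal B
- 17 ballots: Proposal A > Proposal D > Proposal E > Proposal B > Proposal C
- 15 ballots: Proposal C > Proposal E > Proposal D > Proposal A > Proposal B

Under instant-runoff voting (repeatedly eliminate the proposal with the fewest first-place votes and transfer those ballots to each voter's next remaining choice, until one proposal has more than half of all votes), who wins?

Round 1: Proposal A 33, Proposal B 23, Proposal C 15, Proposal D 29, Proposal E 0. Proposal E eliminated.
Round 2: Proposal A 33, Proposal B 23, Proposal C 15, Proposal D 29. Proposal C eliminated.
Round 3: Proposal A 33, Proposal B 23, Proposal D 44. Proposal B eliminated.
Round 4: Proposal A 48, Proposal D 52. Proposal D has a majority (≥51).

Proposal D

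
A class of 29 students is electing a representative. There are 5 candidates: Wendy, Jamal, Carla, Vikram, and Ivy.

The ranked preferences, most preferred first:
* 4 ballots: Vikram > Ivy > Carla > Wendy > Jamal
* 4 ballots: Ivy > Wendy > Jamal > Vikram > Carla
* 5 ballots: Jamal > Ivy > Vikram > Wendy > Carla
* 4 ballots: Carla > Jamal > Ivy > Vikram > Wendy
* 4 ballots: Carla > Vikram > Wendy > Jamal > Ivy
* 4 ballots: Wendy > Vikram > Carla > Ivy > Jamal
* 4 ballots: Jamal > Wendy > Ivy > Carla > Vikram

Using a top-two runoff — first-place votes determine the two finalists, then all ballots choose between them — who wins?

Carla

Round 1 first-place votes: Wendy 4, Jamal 9, Carla 8, Vikram 4, Ivy 4. Jamal and Carla advance.
Runoff: Jamal is ranked above Carla on 13 ballots, Carla above Jamal on 16.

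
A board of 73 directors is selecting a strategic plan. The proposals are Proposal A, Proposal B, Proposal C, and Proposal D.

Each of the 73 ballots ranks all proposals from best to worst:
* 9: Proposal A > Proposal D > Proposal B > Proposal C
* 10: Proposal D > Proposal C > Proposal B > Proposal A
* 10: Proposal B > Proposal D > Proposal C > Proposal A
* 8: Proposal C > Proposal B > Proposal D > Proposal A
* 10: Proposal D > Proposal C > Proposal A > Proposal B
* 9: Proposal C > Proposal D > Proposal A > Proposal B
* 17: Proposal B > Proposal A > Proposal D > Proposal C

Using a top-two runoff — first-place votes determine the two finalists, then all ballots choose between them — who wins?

Proposal D

Round 1 first-place votes: Proposal A 9, Proposal B 27, Proposal C 17, Proposal D 20. Proposal B and Proposal D advance.
Runoff: Proposal B is ranked above Proposal D on 35 ballots, Proposal D above Proposal B on 38.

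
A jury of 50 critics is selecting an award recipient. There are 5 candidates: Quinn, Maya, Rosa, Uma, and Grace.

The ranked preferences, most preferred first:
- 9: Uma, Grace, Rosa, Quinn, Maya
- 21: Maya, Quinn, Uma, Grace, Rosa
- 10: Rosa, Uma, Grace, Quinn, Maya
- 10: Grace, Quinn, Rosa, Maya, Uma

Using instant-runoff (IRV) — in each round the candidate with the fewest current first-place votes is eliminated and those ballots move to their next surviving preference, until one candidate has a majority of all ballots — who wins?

Round 1: Quinn 0, Maya 21, Rosa 10, Uma 9, Grace 10. Quinn eliminated.
Round 2: Maya 21, Rosa 10, Uma 9, Grace 10. Uma eliminated.
Round 3: Maya 21, Rosa 10, Grace 19. Rosa eliminated.
Round 4: Maya 21, Grace 29. Grace has a majority (≥26).

Grace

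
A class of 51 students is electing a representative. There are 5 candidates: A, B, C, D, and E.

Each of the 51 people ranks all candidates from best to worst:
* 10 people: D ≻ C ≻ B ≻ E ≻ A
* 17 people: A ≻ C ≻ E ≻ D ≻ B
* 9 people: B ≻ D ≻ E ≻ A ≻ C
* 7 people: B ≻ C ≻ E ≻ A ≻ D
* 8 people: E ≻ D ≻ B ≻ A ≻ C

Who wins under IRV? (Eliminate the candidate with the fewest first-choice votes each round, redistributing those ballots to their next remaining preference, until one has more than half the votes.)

D

Round 1: A 17, B 16, C 0, D 10, E 8. C eliminated.
Round 2: A 17, B 16, D 10, E 8. E eliminated.
Round 3: A 17, B 16, D 18. B eliminated.
Round 4: A 24, D 27. D has a majority (≥26).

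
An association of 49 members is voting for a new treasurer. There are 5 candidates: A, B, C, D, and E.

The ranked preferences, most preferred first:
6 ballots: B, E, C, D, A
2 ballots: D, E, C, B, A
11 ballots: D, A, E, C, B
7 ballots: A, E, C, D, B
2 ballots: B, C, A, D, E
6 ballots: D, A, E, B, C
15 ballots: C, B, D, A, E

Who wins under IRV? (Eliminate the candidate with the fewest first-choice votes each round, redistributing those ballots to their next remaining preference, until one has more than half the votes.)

Round 1: A 7, B 8, C 15, D 19, E 0. E eliminated.
Round 2: A 7, B 8, C 15, D 19. A eliminated.
Round 3: B 8, C 22, D 19. B eliminated.
Round 4: C 30, D 19. C has a majority (≥25).

C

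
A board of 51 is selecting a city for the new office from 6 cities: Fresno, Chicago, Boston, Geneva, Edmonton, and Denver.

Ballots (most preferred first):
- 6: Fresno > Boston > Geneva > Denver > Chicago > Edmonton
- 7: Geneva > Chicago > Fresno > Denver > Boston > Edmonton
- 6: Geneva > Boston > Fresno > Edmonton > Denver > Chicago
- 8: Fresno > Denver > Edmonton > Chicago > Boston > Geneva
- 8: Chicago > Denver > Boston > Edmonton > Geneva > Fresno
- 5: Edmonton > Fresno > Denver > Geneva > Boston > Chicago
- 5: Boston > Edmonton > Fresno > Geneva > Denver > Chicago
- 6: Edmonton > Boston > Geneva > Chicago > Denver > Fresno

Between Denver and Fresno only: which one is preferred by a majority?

Denver is ranked above Fresno on 14 ballots; Fresno above Denver on 37.

Fresno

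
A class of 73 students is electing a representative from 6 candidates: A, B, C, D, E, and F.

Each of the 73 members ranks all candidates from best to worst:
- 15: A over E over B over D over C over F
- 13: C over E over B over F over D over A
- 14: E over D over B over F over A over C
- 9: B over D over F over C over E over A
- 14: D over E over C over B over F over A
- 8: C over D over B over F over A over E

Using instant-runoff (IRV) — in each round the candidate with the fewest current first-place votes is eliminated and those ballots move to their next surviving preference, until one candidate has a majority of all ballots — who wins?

D

Round 1: A 15, B 9, C 21, D 14, E 14, F 0. F eliminated.
Round 2: A 15, B 9, C 21, D 14, E 14. B eliminated.
Round 3: A 15, C 21, D 23, E 14. E eliminated.
Round 4: A 15, C 21, D 37. D has a majority (≥37).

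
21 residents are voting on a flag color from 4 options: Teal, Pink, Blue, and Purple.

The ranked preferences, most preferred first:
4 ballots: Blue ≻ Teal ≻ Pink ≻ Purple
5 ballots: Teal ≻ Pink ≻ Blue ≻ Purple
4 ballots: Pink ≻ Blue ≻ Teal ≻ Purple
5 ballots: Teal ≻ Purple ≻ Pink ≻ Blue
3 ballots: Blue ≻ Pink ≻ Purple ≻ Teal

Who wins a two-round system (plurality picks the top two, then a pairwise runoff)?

Blue

Round 1 first-place votes: Teal 10, Pink 4, Blue 7, Purple 0. Teal and Blue advance.
Runoff: Teal is ranked above Blue on 10 ballots, Blue above Teal on 11.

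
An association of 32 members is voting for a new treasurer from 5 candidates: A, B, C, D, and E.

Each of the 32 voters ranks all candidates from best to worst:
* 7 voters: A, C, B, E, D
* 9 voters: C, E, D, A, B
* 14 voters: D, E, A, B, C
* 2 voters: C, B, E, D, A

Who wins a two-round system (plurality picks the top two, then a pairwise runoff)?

Round 1 first-place votes: A 7, B 0, C 11, D 14, E 0. D and C advance.
Runoff: D is ranked above C on 14 ballots, C above D on 18.

C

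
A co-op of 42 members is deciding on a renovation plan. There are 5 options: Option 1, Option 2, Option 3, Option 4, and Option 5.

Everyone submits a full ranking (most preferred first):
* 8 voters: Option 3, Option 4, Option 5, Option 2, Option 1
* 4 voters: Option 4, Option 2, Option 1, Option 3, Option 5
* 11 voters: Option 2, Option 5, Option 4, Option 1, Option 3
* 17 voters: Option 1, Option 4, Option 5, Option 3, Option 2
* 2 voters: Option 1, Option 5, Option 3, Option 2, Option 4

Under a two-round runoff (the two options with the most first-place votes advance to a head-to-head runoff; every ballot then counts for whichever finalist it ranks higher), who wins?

Option 2

Round 1 first-place votes: Option 1 19, Option 2 11, Option 3 8, Option 4 4, Option 5 0. Option 1 and Option 2 advance.
Runoff: Option 1 is ranked above Option 2 on 19 ballots, Option 2 above Option 1 on 23.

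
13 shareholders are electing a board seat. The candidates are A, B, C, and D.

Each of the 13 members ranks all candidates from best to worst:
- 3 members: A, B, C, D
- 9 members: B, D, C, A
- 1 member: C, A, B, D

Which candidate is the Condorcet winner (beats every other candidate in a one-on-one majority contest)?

B

B vs A: 9–4
B vs C: 12–1
B vs D: 13–0
B beats every other candidate.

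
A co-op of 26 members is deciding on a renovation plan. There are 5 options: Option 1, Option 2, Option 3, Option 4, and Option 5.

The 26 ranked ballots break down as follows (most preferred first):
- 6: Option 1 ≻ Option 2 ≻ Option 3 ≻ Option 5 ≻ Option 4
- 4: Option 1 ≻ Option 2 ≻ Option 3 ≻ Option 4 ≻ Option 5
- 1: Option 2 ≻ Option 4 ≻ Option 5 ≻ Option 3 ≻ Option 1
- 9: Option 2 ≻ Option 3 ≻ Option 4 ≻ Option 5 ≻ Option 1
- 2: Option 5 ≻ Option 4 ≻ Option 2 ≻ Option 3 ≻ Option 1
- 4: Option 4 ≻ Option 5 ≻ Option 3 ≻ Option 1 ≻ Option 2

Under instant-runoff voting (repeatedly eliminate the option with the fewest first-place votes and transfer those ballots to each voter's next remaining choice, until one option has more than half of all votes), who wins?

Round 1: Option 1 10, Option 2 10, Option 3 0, Option 4 4, Option 5 2. Option 3 eliminated.
Round 2: Option 1 10, Option 2 10, Option 4 4, Option 5 2. Option 5 eliminated.
Round 3: Option 1 10, Option 2 10, Option 4 6. Option 4 eliminated.
Round 4: Option 1 14, Option 2 12. Option 1 has a majority (≥14).

Option 1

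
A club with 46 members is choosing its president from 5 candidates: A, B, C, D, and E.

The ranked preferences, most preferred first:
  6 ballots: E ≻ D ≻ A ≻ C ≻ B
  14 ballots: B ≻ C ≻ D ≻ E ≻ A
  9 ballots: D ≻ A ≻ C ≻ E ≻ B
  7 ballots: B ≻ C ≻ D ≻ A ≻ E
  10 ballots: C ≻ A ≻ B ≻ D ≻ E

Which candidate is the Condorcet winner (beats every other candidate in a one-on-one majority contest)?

C

C vs A: 31–15
C vs B: 25–21
C vs D: 31–15
C vs E: 40–6
C beats every other candidate.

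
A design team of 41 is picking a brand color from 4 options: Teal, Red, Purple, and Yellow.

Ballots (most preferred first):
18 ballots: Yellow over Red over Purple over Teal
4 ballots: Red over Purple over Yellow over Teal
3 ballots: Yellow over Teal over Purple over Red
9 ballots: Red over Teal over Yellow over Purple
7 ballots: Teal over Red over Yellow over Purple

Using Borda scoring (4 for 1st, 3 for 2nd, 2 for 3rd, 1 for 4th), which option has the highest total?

Teal: 18×1 + 4×1 + 3×3 + 9×3 + 7×4 = 86
Red: 18×3 + 4×4 + 3×1 + 9×4 + 7×3 = 130
Purple: 18×2 + 4×3 + 3×2 + 9×1 + 7×1 = 70
Yellow: 18×4 + 4×2 + 3×4 + 9×2 + 7×2 = 124

Red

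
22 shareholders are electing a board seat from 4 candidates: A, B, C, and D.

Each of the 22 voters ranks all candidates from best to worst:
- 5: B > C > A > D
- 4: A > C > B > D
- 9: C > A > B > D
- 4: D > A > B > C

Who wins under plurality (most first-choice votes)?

First-place votes: A 4, B 5, C 9, D 4.

C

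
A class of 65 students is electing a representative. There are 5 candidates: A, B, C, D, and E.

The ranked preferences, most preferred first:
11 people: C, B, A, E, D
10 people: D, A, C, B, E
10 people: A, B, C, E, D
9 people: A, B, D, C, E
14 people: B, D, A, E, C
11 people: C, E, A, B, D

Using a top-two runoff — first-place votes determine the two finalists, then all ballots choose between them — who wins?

Round 1 first-place votes: A 19, B 14, C 22, D 10, E 0. C and A advance.
Runoff: C is ranked above A on 22 ballots, A above C on 43.

A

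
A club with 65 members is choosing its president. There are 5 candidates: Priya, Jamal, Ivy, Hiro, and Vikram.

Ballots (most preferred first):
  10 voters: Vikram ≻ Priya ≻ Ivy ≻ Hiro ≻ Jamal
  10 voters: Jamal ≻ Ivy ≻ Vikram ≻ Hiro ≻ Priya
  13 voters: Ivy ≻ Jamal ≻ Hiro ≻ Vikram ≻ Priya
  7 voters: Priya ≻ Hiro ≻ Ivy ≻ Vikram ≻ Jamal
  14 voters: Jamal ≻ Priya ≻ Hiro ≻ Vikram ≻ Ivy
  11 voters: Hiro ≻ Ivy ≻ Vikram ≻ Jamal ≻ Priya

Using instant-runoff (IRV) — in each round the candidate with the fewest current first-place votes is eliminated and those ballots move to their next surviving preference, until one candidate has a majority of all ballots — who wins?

Round 1: Priya 7, Jamal 24, Ivy 13, Hiro 11, Vikram 10. Priya eliminated.
Round 2: Jamal 24, Ivy 13, Hiro 18, Vikram 10. Vikram eliminated.
Round 3: Jamal 24, Ivy 23, Hiro 18. Hiro eliminated.
Round 4: Jamal 24, Ivy 41. Ivy has a majority (≥33).

Ivy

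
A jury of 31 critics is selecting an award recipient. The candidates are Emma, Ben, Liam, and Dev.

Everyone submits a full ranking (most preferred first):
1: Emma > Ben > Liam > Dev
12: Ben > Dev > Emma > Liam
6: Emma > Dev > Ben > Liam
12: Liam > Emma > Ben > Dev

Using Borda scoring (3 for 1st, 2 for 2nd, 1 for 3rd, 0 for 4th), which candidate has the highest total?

Emma: 1×3 + 12×1 + 6×3 + 12×2 = 57
Ben: 1×2 + 12×3 + 6×1 + 12×1 = 56
Liam: 1×1 + 12×0 + 6×0 + 12×3 = 37
Dev: 1×0 + 12×2 + 6×2 + 12×0 = 36

Emma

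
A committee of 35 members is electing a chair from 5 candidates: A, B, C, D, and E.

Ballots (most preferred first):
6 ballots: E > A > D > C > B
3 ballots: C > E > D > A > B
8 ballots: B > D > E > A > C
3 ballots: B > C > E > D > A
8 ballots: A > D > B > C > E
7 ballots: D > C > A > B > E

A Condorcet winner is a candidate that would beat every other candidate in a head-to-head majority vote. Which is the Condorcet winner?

D vs A: 21–14
D vs B: 24–11
D vs C: 29–6
D vs E: 23–12
D beats every other candidate.

D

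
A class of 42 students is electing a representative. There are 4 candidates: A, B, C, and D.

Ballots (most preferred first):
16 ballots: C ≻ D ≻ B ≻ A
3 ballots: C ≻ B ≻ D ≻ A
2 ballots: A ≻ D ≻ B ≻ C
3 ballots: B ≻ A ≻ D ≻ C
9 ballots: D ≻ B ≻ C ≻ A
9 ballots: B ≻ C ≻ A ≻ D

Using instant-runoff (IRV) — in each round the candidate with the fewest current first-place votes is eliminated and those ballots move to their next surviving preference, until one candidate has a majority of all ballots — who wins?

B

Round 1: A 2, B 12, C 19, D 9. A eliminated.
Round 2: B 12, C 19, D 11. D eliminated.
Round 3: B 23, C 19. B has a majority (≥22).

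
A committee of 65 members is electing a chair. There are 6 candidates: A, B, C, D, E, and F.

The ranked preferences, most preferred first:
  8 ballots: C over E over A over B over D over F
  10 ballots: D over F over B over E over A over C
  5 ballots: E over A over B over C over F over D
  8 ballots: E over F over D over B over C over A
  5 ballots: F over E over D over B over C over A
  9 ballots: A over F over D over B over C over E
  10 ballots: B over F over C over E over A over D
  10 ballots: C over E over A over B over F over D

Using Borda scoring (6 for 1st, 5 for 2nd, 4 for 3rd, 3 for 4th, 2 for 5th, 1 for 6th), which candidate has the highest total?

A: 8×4 + 10×2 + 5×5 + 8×1 + 5×1 + 9×6 + 10×2 + 10×4 = 204
B: 8×3 + 10×4 + 5×4 + 8×3 + 5×3 + 9×3 + 10×6 + 10×3 = 240
C: 8×6 + 10×1 + 5×3 + 8×2 + 5×2 + 9×2 + 10×4 + 10×6 = 217
D: 8×2 + 10×6 + 5×1 + 8×4 + 5×4 + 9×4 + 10×1 + 10×1 = 189
E: 8×5 + 10×3 + 5×6 + 8×6 + 5×5 + 9×1 + 10×3 + 10×5 = 262
F: 8×1 + 10×5 + 5×2 + 8×5 + 5×6 + 9×5 + 10×5 + 10×2 = 253

E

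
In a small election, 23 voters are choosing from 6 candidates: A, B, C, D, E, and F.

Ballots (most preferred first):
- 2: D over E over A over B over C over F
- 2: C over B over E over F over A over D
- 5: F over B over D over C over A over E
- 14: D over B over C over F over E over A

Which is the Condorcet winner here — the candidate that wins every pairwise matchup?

D

D vs A: 21–2
D vs B: 16–7
D vs C: 21–2
D vs E: 21–2
D vs F: 16–7
D beats every other candidate.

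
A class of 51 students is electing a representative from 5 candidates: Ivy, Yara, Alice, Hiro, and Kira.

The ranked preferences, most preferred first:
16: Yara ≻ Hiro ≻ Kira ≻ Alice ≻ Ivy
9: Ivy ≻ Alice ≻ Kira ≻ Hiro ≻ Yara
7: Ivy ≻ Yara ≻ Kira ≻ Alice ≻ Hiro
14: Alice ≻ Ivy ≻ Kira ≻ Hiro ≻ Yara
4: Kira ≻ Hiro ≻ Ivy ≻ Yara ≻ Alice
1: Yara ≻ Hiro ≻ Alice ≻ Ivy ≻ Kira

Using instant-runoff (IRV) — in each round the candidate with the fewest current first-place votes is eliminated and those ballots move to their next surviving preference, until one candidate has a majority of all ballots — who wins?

Ivy

Round 1: Ivy 16, Yara 17, Alice 14, Hiro 0, Kira 4. Hiro eliminated.
Round 2: Ivy 16, Yara 17, Alice 14, Kira 4. Kira eliminated.
Round 3: Ivy 20, Yara 17, Alice 14. Alice eliminated.
Round 4: Ivy 34, Yara 17. Ivy has a majority (≥26).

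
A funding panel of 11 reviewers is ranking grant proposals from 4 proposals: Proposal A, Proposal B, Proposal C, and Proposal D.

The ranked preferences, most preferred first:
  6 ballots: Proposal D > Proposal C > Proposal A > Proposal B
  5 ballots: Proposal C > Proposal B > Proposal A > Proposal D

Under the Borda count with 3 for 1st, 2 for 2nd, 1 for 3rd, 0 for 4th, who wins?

Proposal C

Proposal A: 6×1 + 5×1 = 11
Proposal B: 6×0 + 5×2 = 10
Proposal C: 6×2 + 5×3 = 27
Proposal D: 6×3 + 5×0 = 18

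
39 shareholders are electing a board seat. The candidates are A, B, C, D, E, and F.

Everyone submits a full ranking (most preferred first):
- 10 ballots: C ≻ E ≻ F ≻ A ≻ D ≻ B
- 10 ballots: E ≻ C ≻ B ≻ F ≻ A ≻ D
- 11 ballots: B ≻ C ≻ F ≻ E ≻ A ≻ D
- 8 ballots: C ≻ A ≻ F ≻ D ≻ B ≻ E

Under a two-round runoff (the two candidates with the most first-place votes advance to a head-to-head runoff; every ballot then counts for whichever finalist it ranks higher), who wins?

C

Round 1 first-place votes: A 0, B 11, C 18, D 0, E 10, F 0. C and B advance.
Runoff: C is ranked above B on 28 ballots, B above C on 11.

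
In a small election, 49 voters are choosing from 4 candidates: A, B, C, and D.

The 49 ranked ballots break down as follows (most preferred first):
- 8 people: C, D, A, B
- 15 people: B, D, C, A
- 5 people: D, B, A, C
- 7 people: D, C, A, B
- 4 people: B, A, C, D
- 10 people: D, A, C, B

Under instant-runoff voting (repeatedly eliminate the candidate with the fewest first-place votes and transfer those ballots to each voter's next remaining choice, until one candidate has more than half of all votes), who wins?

Round 1: A 0, B 19, C 8, D 22. A eliminated.
Round 2: B 19, C 8, D 22. C eliminated.
Round 3: B 19, D 30. D has a majority (≥25).

D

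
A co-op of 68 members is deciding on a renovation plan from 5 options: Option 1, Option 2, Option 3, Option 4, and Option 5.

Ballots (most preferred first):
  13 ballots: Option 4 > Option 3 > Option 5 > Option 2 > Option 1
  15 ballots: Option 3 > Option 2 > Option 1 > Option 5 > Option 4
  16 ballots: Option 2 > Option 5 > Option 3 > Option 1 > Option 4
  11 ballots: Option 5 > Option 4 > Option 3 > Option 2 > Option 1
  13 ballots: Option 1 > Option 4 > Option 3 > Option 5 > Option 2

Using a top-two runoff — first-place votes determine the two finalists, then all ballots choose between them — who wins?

Option 3

Round 1 first-place votes: Option 1 13, Option 2 16, Option 3 15, Option 4 13, Option 5 11. Option 2 and Option 3 advance.
Runoff: Option 2 is ranked above Option 3 on 16 ballots, Option 3 above Option 2 on 52.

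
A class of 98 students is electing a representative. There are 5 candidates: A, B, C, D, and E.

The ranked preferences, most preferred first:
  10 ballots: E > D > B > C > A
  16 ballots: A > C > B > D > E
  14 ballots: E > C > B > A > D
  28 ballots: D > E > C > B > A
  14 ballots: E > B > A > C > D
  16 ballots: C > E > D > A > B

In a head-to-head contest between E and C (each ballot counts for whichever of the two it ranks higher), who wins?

E

E is ranked above C on 66 ballots; C above E on 32.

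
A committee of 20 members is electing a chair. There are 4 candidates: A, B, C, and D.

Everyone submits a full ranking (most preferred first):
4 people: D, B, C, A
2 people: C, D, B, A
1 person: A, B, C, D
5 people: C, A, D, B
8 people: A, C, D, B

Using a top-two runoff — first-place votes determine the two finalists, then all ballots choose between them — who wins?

C

Round 1 first-place votes: A 9, B 0, C 7, D 4. A and C advance.
Runoff: A is ranked above C on 9 ballots, C above A on 11.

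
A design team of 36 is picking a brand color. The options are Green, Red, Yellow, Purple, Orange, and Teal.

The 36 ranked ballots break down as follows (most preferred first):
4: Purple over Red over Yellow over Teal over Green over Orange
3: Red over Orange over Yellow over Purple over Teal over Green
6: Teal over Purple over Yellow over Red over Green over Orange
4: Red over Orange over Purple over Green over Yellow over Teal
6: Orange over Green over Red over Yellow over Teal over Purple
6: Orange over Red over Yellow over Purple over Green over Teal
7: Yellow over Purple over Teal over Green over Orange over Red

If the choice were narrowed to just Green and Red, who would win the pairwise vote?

Red

Green is ranked above Red on 13 ballots; Red above Green on 23.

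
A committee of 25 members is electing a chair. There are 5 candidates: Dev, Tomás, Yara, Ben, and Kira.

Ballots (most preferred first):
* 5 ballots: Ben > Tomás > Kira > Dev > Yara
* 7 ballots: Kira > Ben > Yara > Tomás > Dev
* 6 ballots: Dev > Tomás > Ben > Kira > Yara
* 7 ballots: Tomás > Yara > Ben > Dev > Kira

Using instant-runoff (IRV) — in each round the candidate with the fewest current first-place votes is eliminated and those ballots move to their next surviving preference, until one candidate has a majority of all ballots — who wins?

Round 1: Dev 6, Tomás 7, Yara 0, Ben 5, Kira 7. Yara eliminated.
Round 2: Dev 6, Tomás 7, Ben 5, Kira 7. Ben eliminated.
Round 3: Dev 6, Tomás 12, Kira 7. Dev eliminated.
Round 4: Tomás 18, Kira 7. Tomás has a majority (≥13).

Tomás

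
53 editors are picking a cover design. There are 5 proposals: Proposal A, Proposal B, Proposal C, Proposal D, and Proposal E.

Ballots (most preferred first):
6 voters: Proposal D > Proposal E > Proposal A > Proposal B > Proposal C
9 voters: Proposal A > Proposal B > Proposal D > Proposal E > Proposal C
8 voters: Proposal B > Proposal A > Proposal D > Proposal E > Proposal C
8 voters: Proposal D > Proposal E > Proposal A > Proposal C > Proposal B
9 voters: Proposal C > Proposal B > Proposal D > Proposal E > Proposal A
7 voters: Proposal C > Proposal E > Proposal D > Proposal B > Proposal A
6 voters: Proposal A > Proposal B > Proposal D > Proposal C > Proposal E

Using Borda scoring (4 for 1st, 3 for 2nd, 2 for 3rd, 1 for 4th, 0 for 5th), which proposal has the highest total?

Proposal D

Proposal A: 6×2 + 9×4 + 8×3 + 8×2 + 9×0 + 7×0 + 6×4 = 112
Proposal B: 6×1 + 9×3 + 8×4 + 8×0 + 9×3 + 7×1 + 6×3 = 117
Proposal C: 6×0 + 9×0 + 8×0 + 8×1 + 9×4 + 7×4 + 6×1 = 78
Proposal D: 6×4 + 9×2 + 8×2 + 8×4 + 9×2 + 7×2 + 6×2 = 134
Proposal E: 6×3 + 9×1 + 8×1 + 8×3 + 9×1 + 7×3 + 6×0 = 89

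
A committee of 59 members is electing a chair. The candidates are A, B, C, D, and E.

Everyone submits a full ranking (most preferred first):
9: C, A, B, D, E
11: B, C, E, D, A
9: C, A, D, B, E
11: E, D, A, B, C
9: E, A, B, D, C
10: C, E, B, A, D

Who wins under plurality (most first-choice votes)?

First-place votes: A 0, B 11, C 28, D 0, E 20.

C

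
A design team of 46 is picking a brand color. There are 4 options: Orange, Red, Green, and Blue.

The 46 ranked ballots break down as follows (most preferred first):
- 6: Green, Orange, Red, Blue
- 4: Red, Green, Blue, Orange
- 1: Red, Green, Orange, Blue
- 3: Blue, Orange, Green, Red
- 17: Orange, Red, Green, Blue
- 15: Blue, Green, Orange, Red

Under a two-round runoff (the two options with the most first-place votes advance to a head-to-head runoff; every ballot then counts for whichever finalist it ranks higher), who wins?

Round 1 first-place votes: Orange 17, Red 5, Green 6, Blue 18. Blue and Orange advance.
Runoff: Blue is ranked above Orange on 22 ballots, Orange above Blue on 24.

Orange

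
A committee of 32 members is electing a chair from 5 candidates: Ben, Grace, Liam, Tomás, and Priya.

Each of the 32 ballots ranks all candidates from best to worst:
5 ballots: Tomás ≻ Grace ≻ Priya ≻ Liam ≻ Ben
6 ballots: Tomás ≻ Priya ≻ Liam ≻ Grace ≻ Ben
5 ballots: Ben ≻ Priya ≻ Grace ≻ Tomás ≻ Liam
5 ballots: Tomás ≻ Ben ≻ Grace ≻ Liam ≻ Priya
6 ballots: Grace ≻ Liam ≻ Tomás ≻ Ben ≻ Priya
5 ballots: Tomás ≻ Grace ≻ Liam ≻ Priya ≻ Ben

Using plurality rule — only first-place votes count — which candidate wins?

First-place votes: Ben 5, Grace 6, Liam 0, Tomás 21, Priya 0.

Tomás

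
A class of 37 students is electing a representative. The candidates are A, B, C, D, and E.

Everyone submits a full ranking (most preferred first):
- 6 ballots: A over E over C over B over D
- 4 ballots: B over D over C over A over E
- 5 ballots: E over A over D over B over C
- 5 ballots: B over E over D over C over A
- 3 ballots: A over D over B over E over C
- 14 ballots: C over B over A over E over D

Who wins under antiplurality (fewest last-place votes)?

B

Last-place votes: A 5, B 0, C 8, D 20, E 4.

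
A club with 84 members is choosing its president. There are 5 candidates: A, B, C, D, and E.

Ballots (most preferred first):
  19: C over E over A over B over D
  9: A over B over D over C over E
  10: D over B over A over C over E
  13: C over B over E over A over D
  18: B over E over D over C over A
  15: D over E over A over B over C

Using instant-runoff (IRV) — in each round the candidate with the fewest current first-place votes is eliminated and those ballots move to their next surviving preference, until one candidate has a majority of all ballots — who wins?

B

Round 1: A 9, B 18, C 32, D 25, E 0. E eliminated.
Round 2: A 9, B 18, C 32, D 25. A eliminated.
Round 3: B 27, C 32, D 25. D eliminated.
Round 4: B 52, C 32. B has a majority (≥43).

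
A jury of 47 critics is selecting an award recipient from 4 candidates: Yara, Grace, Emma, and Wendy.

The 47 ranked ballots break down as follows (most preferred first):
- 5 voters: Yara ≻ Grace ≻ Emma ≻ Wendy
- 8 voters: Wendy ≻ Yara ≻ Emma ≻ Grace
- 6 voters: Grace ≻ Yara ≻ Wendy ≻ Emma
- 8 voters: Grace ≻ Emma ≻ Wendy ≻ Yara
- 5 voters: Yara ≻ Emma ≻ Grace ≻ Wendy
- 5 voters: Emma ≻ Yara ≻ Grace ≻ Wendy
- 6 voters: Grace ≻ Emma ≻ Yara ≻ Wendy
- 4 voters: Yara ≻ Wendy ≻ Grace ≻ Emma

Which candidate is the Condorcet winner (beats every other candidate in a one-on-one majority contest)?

Yara

Yara vs Grace: 27–20
Yara vs Emma: 28–19
Yara vs Wendy: 31–16
Yara beats every other candidate.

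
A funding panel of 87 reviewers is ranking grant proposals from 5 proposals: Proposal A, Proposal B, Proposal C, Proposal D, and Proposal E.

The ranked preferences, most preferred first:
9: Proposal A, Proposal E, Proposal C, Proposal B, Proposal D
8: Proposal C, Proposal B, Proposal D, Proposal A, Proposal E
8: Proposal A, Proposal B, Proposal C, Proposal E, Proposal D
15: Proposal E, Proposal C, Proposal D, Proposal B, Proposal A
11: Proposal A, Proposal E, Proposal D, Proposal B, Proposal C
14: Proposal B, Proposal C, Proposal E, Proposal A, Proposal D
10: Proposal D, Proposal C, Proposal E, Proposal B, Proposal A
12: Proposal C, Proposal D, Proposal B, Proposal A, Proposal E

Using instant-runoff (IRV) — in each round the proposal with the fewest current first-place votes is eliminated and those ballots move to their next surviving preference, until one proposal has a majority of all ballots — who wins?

Round 1: Proposal A 28, Proposal B 14, Proposal C 20, Proposal D 10, Proposal E 15. Proposal D eliminated.
Round 2: Proposal A 28, Proposal B 14, Proposal C 30, Proposal E 15. Proposal B eliminated.
Round 3: Proposal A 28, Proposal C 44, Proposal E 15. Proposal C has a majority (≥44).

Proposal C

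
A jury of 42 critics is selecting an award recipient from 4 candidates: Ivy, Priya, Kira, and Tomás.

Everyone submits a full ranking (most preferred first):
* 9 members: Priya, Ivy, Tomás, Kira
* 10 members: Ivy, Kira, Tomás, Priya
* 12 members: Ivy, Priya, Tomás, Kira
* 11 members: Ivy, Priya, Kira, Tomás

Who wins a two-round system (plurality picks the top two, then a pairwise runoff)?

Ivy

Round 1 first-place votes: Ivy 33, Priya 9, Kira 0, Tomás 0. Ivy and Priya advance.
Runoff: Ivy is ranked above Priya on 33 ballots, Priya above Ivy on 9.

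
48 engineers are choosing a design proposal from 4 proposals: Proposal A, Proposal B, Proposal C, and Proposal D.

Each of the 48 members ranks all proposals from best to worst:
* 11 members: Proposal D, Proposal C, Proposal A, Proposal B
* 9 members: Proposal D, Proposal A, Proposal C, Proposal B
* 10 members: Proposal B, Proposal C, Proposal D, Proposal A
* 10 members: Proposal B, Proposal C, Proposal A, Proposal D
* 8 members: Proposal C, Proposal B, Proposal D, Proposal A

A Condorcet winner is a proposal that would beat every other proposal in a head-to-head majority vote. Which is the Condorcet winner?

Proposal C

Proposal C vs Proposal A: 39–9
Proposal C vs Proposal B: 28–20
Proposal C vs Proposal D: 28–20
Proposal C beats every other proposal.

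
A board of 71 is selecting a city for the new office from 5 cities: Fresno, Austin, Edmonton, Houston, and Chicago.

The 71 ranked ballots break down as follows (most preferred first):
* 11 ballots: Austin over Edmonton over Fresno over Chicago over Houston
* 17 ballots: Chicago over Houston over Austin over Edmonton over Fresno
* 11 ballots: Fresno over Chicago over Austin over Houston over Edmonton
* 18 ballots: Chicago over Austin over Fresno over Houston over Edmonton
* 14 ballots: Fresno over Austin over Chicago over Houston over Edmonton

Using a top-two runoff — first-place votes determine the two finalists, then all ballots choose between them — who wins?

Round 1 first-place votes: Fresno 25, Austin 11, Edmonton 0, Houston 0, Chicago 35. Chicago and Fresno advance.
Runoff: Chicago is ranked above Fresno on 35 ballots, Fresno above Chicago on 36.

Fresno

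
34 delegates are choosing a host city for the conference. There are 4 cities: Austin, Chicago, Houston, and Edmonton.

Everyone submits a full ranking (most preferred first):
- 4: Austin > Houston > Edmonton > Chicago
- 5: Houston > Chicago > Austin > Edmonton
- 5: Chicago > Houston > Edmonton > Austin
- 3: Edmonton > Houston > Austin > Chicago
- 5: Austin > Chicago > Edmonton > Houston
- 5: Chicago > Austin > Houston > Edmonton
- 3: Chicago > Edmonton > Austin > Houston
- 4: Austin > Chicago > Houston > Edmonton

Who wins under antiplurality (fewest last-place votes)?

Last-place votes: Austin 5, Chicago 7, Houston 8, Edmonton 14.

Austin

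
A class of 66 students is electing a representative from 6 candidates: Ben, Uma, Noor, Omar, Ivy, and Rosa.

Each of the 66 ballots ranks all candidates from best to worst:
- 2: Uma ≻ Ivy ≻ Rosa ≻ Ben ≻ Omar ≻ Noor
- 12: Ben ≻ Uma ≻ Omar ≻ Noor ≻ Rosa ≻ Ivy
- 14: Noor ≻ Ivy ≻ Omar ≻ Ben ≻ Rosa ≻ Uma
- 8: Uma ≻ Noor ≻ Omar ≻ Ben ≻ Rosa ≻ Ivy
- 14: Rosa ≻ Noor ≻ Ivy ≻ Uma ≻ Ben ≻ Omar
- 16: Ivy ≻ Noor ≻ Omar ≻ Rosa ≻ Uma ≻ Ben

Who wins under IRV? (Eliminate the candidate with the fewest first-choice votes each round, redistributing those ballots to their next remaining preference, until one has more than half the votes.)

Round 1: Ben 12, Uma 10, Noor 14, Omar 0, Ivy 16, Rosa 14. Omar eliminated.
Round 2: Ben 12, Uma 10, Noor 14, Ivy 16, Rosa 14. Uma eliminated.
Round 3: Ben 12, Noor 22, Ivy 18, Rosa 14. Ben eliminated.
Round 4: Noor 34, Ivy 18, Rosa 14. Noor has a majority (≥34).

Noor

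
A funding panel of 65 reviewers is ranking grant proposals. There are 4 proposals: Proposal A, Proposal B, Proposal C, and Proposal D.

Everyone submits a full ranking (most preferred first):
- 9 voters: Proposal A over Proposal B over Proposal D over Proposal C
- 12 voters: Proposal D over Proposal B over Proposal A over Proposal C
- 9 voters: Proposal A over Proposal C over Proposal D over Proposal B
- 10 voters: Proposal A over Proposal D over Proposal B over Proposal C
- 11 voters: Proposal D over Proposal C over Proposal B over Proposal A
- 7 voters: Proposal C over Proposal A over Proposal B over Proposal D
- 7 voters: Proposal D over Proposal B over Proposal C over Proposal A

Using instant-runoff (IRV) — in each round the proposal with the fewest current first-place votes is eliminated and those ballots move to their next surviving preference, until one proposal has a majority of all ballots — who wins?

Round 1: Proposal A 28, Proposal B 0, Proposal C 7, Proposal D 30. Proposal B eliminated.
Round 2: Proposal A 28, Proposal C 7, Proposal D 30. Proposal C eliminated.
Round 3: Proposal A 35, Proposal D 30. Proposal A has a majority (≥33).

Proposal A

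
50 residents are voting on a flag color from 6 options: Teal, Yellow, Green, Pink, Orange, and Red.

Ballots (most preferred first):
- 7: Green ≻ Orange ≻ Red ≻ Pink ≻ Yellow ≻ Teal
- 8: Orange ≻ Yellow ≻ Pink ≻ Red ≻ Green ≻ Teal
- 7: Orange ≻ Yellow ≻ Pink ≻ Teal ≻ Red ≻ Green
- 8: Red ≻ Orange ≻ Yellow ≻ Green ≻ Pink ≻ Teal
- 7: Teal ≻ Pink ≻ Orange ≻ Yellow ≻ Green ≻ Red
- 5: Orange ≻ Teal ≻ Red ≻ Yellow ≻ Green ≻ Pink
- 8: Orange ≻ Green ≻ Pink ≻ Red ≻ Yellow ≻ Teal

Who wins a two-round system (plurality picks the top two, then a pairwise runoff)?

Orange

Round 1 first-place votes: Teal 7, Yellow 0, Green 7, Pink 0, Orange 28, Red 8. Orange and Red advance.
Runoff: Orange is ranked above Red on 42 ballots, Red above Orange on 8.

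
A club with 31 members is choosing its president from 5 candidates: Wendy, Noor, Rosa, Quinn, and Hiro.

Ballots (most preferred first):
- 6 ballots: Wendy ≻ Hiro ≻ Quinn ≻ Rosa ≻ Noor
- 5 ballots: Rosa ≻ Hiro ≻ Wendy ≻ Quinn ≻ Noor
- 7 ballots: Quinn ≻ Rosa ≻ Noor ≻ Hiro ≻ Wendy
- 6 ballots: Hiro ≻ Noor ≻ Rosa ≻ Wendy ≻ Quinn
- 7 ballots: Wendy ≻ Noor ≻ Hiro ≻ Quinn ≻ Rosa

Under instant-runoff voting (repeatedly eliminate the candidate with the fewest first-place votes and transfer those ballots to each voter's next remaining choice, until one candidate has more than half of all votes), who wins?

Round 1: Wendy 13, Noor 0, Rosa 5, Quinn 7, Hiro 6. Noor eliminated.
Round 2: Wendy 13, Rosa 5, Quinn 7, Hiro 6. Rosa eliminated.
Round 3: Wendy 13, Quinn 7, Hiro 11. Quinn eliminated.
Round 4: Wendy 13, Hiro 18. Hiro has a majority (≥16).

Hiro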